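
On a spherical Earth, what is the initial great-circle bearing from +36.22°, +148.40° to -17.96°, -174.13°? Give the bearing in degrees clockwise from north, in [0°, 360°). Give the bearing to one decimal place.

140.2°

Δλ = -174.13 − 148.40 = -322.53°; wrapped into (−180°, 180°]: 37.47°.
θ = atan2( sin Δλ · cos φ₂ , cos φ₁ · sin φ₂ − sin φ₁ · cos φ₂ · cos Δλ )
  = atan2(0.57870, -0.69488) = 140.212° → normalised to [0°, 360°): 140.212°.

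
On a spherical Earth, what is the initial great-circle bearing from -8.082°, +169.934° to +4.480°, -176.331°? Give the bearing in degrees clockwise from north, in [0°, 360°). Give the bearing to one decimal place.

48.0°

Δλ = -176.331 − 169.934 = -346.265°; wrapped into (−180°, 180°]: 13.735°.
θ = atan2( sin Δλ · cos φ₂ , cos φ₁ · sin φ₂ − sin φ₁ · cos φ₂ · cos Δλ )
  = atan2(0.23671, 0.21349) = 47.952° → normalised to [0°, 360°): 47.952°.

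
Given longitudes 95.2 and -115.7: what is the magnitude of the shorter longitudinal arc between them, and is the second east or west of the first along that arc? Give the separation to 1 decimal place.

149.1° east

Raw difference: -115.7 − 95.2 = -210.9°.
Normalise into (−180°, 180°]: -210.9° + 360° = 149.1°.
Positive ⇒ the second point lies to the east; separation 149.1°.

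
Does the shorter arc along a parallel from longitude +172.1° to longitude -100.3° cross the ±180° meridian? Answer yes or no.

Yes

Naïve |-100.3 − 172.1| = 272.4° > 180°, so the shorter arc goes the other way round — across 180°.
Signed shortest Δλ = ((-100.3 − 172.1 + 180) mod 360) − 180 = 87.6°.
Going east by 87.6° from +172.1° passes through 180° before reaching -100.3°.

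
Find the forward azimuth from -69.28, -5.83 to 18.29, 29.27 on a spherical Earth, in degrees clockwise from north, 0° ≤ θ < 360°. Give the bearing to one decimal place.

33.1°

Δλ = 29.27 − -5.83 = 35.10°.
θ = atan2( sin Δλ · cos φ₂ , cos φ₁ · sin φ₂ − sin φ₁ · cos φ₂ · cos Δλ )
  = atan2(0.54596, 0.83761) = 33.097° → normalised to [0°, 360°): 33.097°.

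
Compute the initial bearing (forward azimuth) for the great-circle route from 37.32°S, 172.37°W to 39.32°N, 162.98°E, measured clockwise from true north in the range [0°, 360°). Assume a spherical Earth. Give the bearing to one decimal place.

Δλ = 162.98 − -172.37 = 335.35°; wrapped into (−180°, 180°]: -24.65°.
θ = atan2( sin Δλ · cos φ₂ , cos φ₁ · sin φ₂ − sin φ₁ · cos φ₂ · cos Δλ )
  = atan2(-0.32266, 0.93020) = -19.130° → normalised to [0°, 360°): 340.870°.

340.9°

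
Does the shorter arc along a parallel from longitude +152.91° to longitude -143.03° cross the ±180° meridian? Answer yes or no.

Naïve |-143.03 − 152.91| = 295.94° > 180°, so the shorter arc goes the other way round — across 180°.
Signed shortest Δλ = ((-143.03 − 152.91 + 180) mod 360) − 180 = 64.06°.
Going east by 64.06° from +152.91° passes through 180° before reaching -143.03°.

Yes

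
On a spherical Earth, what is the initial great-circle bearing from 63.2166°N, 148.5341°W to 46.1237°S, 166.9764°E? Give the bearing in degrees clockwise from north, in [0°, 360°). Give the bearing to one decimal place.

Δλ = 166.9764 − -148.5341 = 315.5105°; wrapped into (−180°, 180°]: -44.4895°.
θ = atan2( sin Δλ · cos φ₂ , cos φ₁ · sin φ₂ − sin φ₁ · cos φ₂ · cos Δλ )
  = atan2(-0.48571, -0.76622) = -147.629° → normalised to [0°, 360°): 212.371°.

212.4°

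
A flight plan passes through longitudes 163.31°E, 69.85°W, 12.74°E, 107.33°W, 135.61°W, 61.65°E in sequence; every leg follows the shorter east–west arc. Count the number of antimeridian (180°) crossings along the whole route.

2

Leg 1: +163.31° → -69.85°, shortest Δλ = 126.84° (east) — crosses 180°.
Leg 2: -69.85° → +12.74°, shortest Δλ = 82.59° (east) — does not cross 180°.
Leg 3: +12.74° → -107.33°, shortest Δλ = -120.07° (west) — does not cross 180°.
Leg 4: -107.33° → -135.61°, shortest Δλ = -28.28° (west) — does not cross 180°.
Leg 5: -135.61° → +61.65°, shortest Δλ = -162.74° (west) — crosses 180°.
Total crossings: 2.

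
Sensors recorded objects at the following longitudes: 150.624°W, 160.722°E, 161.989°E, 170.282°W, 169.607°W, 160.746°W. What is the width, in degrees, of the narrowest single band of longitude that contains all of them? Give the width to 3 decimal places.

Sort the longitudes: -170.282°, -169.607°, -160.746°, -150.624°, +160.722°, +161.989°.
Eastward gaps between consecutive values (wrapping around): 0.675°, 8.861°, 10.122°, 311.346°, 1.267°, 27.729°.
Largest gap = 311.346° ⇒ minimal covering band is its complement: 360° − 311.346° = 48.654°.
Band runs from +160.722° eastward to -150.624°, crossing the antimeridian.

48.654°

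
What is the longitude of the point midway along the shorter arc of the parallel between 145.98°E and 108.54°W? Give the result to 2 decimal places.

Signed shortest Δλ from +145.98° to -108.54° is +105.48°.
Midpoint longitude = +145.98° + (+105.48°)/2 = +145.98° + 52.74° = +198.72°.
Normalise into (−180°, 180°]: -161.28°.
(The naïve average (+145.98 + -108.54)/2 = 18.72° is on the wrong side of the globe.)

161.28°W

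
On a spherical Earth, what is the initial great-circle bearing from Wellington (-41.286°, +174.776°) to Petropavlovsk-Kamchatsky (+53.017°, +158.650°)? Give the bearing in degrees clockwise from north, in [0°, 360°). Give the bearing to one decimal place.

Δλ = 158.650 − 174.776 = -16.126°.
θ = atan2( sin Δλ · cos φ₂ , cos φ₁ · sin φ₂ − sin φ₁ · cos φ₂ · cos Δλ )
  = atan2(-0.16709, 0.98156) = -9.661° → normalised to [0°, 360°): 350.339°.

350.3°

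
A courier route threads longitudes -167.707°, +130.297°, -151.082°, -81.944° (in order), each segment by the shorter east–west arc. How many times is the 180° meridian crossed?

2

Leg 1: -167.707° → +130.297°, shortest Δλ = -61.996° (west) — crosses 180°.
Leg 2: +130.297° → -151.082°, shortest Δλ = 78.621° (east) — crosses 180°.
Leg 3: -151.082° → -81.944°, shortest Δλ = 69.138° (east) — does not cross 180°.
Total crossings: 2.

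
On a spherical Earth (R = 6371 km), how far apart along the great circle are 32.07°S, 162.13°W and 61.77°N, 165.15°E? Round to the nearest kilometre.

10842 km

Δλ = 165.15 − -162.13 = 327.28°; wrapped into (−180°, 180°]: -32.72°.
Δφ = 61.77 − -32.07 = 93.84°.
a = sin²(Δφ/2) + cos φ₁ · cos φ₂ · sin²(Δλ/2) = 0.565287.
c = 2·atan2(√a, √(1−a)) = 1.70174 rad → d = 6371·c ≈ 10841.81 km.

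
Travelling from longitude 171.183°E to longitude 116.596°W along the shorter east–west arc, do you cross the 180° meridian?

Naïve |-116.596 − 171.183| = 287.779° > 180°, so the shorter arc goes the other way round — across 180°.
Signed shortest Δλ = ((-116.596 − 171.183 + 180) mod 360) − 180 = 72.221°.
Going east by 72.221° from +171.183° passes through 180° before reaching -116.596°.

Yes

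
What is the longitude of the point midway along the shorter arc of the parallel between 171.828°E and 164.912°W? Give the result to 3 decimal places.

176.542°W

Signed shortest Δλ from +171.828° to -164.912° is +23.260°.
Midpoint longitude = +171.828° + (+23.260°)/2 = +171.828° + 11.630° = +183.458°.
Normalise into (−180°, 180°]: -176.542°.
(The naïve average (+171.828 + -164.912)/2 = 3.458° is on the wrong side of the globe.)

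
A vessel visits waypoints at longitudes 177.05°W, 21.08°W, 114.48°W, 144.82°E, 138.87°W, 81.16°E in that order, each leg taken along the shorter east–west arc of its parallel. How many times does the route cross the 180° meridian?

3

Leg 1: -177.05° → -21.08°, shortest Δλ = 155.97° (east) — does not cross 180°.
Leg 2: -21.08° → -114.48°, shortest Δλ = -93.4° (west) — does not cross 180°.
Leg 3: -114.48° → +144.82°, shortest Δλ = -100.7° (west) — crosses 180°.
Leg 4: +144.82° → -138.87°, shortest Δλ = 76.31° (east) — crosses 180°.
Leg 5: -138.87° → +81.16°, shortest Δλ = -139.97° (west) — crosses 180°.
Total crossings: 3.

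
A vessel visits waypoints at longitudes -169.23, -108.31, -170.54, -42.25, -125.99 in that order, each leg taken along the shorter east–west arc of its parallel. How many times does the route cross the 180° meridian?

0

Leg 1: -169.23° → -108.31°, shortest Δλ = 60.92° (east) — does not cross 180°.
Leg 2: -108.31° → -170.54°, shortest Δλ = -62.23° (west) — does not cross 180°.
Leg 3: -170.54° → -42.25°, shortest Δλ = 128.29° (east) — does not cross 180°.
Leg 4: -42.25° → -125.99°, shortest Δλ = -83.74° (west) — does not cross 180°.
Total crossings: 0.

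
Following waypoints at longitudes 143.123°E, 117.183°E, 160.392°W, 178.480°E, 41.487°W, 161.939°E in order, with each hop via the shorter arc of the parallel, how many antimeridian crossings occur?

4

Leg 1: +143.123° → +117.183°, shortest Δλ = -25.94° (west) — does not cross 180°.
Leg 2: +117.183° → -160.392°, shortest Δλ = 82.425° (east) — crosses 180°.
Leg 3: -160.392° → +178.480°, shortest Δλ = -21.128° (west) — crosses 180°.
Leg 4: +178.480° → -41.487°, shortest Δλ = 140.033° (east) — crosses 180°.
Leg 5: -41.487° → +161.939°, shortest Δλ = -156.574° (west) — crosses 180°.
Total crossings: 4.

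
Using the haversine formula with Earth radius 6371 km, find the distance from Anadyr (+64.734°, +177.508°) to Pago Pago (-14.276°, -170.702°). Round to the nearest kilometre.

8842 km

Δλ = -170.702 − 177.508 = -348.210°; wrapped into (−180°, 180°]: 11.790°.
Δφ = -14.276 − 64.734 = -79.010°.
a = sin²(Δφ/2) + cos φ₁ · cos φ₂ · sin²(Δλ/2) = 0.409044.
c = 2·atan2(√a, √(1−a)) = 1.38787 rad → d = 6371·c ≈ 8842.10 km.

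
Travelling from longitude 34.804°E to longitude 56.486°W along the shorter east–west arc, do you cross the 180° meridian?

Signed shortest Δλ = ((-56.486 − 34.804 + 180) mod 360) − 180 = -91.29°.
Going west by 91.29° from +34.804° reaches -56.486° without touching 180°.

No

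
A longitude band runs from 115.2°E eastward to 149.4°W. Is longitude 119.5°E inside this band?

Yes

Band width going east from +115.2° to -149.4°: ((-149.4 − 115.2) mod 360) = 95.4°.
Offset of +119.5° east of the west edge: ((119.5 − 115.2) mod 360) = 4.3°.
4.3° ≤ 95.4° ⇒ inside.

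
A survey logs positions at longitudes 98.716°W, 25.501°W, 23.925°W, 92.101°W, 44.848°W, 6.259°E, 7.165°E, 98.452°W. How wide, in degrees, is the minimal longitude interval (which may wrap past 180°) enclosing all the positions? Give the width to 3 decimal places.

105.881°

Sort the longitudes: -98.716°, -98.452°, -92.101°, -44.848°, -25.501°, -23.925°, +6.259°, +7.165°.
Eastward gaps between consecutive values (wrapping around): 0.264°, 6.351°, 47.253°, 19.347°, 1.576°, 30.184°, 0.906°, 254.119°.
Largest gap = 254.119° ⇒ minimal covering band is its complement: 360° − 254.119° = 105.881°.
Band runs from -98.716° eastward to +7.165°.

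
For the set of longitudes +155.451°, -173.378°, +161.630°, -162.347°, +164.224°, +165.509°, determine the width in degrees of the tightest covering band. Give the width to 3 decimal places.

42.202°

Sort the longitudes: -173.378°, -162.347°, +155.451°, +161.630°, +164.224°, +165.509°.
Eastward gaps between consecutive values (wrapping around): 11.031°, 317.798°, 6.179°, 2.594°, 1.285°, 21.113°.
Largest gap = 317.798° ⇒ minimal covering band is its complement: 360° − 317.798° = 42.202°.
Band runs from +155.451° eastward to -162.347°, crossing the antimeridian.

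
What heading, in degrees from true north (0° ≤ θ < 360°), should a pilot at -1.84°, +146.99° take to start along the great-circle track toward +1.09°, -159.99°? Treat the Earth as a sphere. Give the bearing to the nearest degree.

87°

Δλ = -159.99 − 146.99 = -306.98°; wrapped into (−180°, 180°]: 53.02°.
θ = atan2( sin Δλ · cos φ₂ , cos φ₁ · sin φ₂ − sin φ₁ · cos φ₂ · cos Δλ )
  = atan2(0.79870, 0.03832) = 87.253° → normalised to [0°, 360°): 87.253°.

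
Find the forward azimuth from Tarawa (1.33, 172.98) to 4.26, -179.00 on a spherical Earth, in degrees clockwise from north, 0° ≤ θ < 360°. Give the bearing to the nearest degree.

Δλ = -179.00 − 172.98 = -351.98°; wrapped into (−180°, 180°]: 8.02°.
θ = atan2( sin Δλ · cos φ₂ , cos φ₁ · sin φ₂ − sin φ₁ · cos φ₂ · cos Δλ )
  = atan2(0.13913, 0.05134) = 69.745° → normalised to [0°, 360°): 69.745°.

70°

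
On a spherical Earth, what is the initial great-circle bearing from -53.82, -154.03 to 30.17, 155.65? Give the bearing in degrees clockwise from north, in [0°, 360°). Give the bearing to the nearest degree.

Δλ = 155.65 − -154.03 = 309.68°; wrapped into (−180°, 180°]: -50.32°.
θ = atan2( sin Δλ · cos φ₂ , cos φ₁ · sin φ₂ − sin φ₁ · cos φ₂ · cos Δλ )
  = atan2(-0.66537, 0.74224) = -41.874° → normalised to [0°, 360°): 318.126°.

318°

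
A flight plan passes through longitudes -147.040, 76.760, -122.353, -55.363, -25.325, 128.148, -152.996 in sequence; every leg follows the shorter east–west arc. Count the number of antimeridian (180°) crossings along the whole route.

Leg 1: -147.040° → +76.760°, shortest Δλ = -136.2° (west) — crosses 180°.
Leg 2: +76.760° → -122.353°, shortest Δλ = 160.887° (east) — crosses 180°.
Leg 3: -122.353° → -55.363°, shortest Δλ = 66.99° (east) — does not cross 180°.
Leg 4: -55.363° → -25.325°, shortest Δλ = 30.038° (east) — does not cross 180°.
Leg 5: -25.325° → +128.148°, shortest Δλ = 153.473° (east) — does not cross 180°.
Leg 6: +128.148° → -152.996°, shortest Δλ = 78.856° (east) — crosses 180°.
Total crossings: 3.

3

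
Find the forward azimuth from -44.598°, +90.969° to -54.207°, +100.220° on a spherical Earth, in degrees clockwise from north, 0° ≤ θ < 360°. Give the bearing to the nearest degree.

Δλ = 100.220 − 90.969 = 9.251°.
θ = atan2( sin Δλ · cos φ₂ , cos φ₁ · sin φ₂ − sin φ₁ · cos φ₂ · cos Δλ )
  = atan2(0.09402, -0.17226) = 151.374° → normalised to [0°, 360°): 151.374°.

151°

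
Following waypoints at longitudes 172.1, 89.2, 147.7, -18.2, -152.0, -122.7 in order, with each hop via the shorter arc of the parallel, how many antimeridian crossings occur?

0

Leg 1: +172.1° → +89.2°, shortest Δλ = -82.9° (west) — does not cross 180°.
Leg 2: +89.2° → +147.7°, shortest Δλ = 58.5° (east) — does not cross 180°.
Leg 3: +147.7° → -18.2°, shortest Δλ = -165.9° (west) — does not cross 180°.
Leg 4: -18.2° → -152.0°, shortest Δλ = -133.8° (west) — does not cross 180°.
Leg 5: -152.0° → -122.7°, shortest Δλ = 29.3° (east) — does not cross 180°.
Total crossings: 0.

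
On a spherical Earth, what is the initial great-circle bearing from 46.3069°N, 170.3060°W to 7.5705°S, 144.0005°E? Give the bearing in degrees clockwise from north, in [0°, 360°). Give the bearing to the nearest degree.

Δλ = 144.0005 − -170.3060 = 314.3065°; wrapped into (−180°, 180°]: -45.6935°.
θ = atan2( sin Δλ · cos φ₂ , cos φ₁ · sin φ₂ − sin φ₁ · cos φ₂ · cos Δλ )
  = atan2(-0.70938, -0.59166) = -129.830° → normalised to [0°, 360°): 230.170°.

230°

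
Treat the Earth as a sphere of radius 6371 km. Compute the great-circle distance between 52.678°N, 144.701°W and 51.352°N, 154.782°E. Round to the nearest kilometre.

4020 km

Δλ = 154.782 − -144.701 = 299.483°; wrapped into (−180°, 180°]: -60.517°.
Δφ = 51.352 − 52.678 = -1.326°.
a = sin²(Δφ/2) + cos φ₁ · cos φ₂ · sin²(Δλ/2) = 0.096280.
c = 2·atan2(√a, √(1−a)) = 0.63100 rad → d = 6371·c ≈ 4020.08 km.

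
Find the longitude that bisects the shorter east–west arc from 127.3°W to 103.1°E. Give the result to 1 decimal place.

167.9°E

Signed shortest Δλ from -127.3° to +103.1° is -129.6°.
Midpoint longitude = -127.3° + (-129.6°)/2 = -127.3° − 64.8° = -192.1°.
Normalise into (−180°, 180°]: +167.9°.
(The naïve average (-127.3 + +103.1)/2 = -12.1° is on the wrong side of the globe.)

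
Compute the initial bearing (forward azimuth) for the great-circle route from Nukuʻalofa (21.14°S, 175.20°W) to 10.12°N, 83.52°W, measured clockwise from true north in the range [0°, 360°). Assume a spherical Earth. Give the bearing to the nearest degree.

81°

Δλ = -83.52 − -175.20 = 91.68°.
θ = atan2( sin Δλ · cos φ₂ , cos φ₁ · sin φ₂ − sin φ₁ · cos φ₂ · cos Δλ )
  = atan2(0.98402, 0.15348) = 81.135° → normalised to [0°, 360°): 81.135°.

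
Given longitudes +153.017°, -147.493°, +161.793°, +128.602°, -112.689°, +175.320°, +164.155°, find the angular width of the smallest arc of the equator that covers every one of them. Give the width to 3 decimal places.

Sort the longitudes: -147.493°, -112.689°, +128.602°, +153.017°, +161.793°, +164.155°, +175.320°.
Eastward gaps between consecutive values (wrapping around): 34.804°, 241.291°, 24.415°, 8.776°, 2.362°, 11.165°, 37.187°.
Largest gap = 241.291° ⇒ minimal covering band is its complement: 360° − 241.291° = 118.709°.
Band runs from +128.602° eastward to -112.689°, crossing the antimeridian.

118.709°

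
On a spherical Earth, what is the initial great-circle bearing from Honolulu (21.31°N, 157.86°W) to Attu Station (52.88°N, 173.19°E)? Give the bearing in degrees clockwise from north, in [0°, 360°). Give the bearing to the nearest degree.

332°

Δλ = 173.19 − -157.86 = 331.05°; wrapped into (−180°, 180°]: -28.95°.
θ = atan2( sin Δλ · cos φ₂ , cos φ₁ · sin φ₂ − sin φ₁ · cos φ₂ · cos Δλ )
  = atan2(-0.29212, 0.55094) = -27.933° → normalised to [0°, 360°): 332.067°.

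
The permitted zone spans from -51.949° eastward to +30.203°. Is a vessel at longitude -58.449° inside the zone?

Band width going east from -51.949° to +30.203°: ((30.203 − -51.949) mod 360) = 82.152°.
Offset of -58.449° east of the west edge: ((-58.449 − -51.949) mod 360) = 353.500°.
353.500° > 82.152° ⇒ outside.

No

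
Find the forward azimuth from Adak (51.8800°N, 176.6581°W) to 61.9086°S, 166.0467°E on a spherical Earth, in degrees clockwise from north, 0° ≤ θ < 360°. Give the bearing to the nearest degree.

189°

Δλ = 166.0467 − -176.6581 = 342.7048°; wrapped into (−180°, 180°]: -17.2952°.
θ = atan2( sin Δλ · cos φ₂ , cos φ₁ · sin φ₂ − sin φ₁ · cos φ₂ · cos Δλ )
  = atan2(-0.13999, -0.89829) = -171.142° → normalised to [0°, 360°): 188.858°.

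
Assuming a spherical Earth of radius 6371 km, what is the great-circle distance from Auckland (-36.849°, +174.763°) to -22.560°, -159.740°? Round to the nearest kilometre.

2916 km

Δλ = -159.740 − 174.763 = -334.503°; wrapped into (−180°, 180°]: 25.497°.
Δφ = -22.560 − -36.849 = 14.289°.
a = sin²(Δφ/2) + cos φ₁ · cos φ₂ · sin²(Δλ/2) = 0.051454.
c = 2·atan2(√a, √(1−a)) = 0.45765 rad → d = 6371·c ≈ 2915.71 km.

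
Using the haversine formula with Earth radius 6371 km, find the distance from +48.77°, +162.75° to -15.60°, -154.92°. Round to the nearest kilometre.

8285 km

Δλ = -154.92 − 162.75 = -317.67°; wrapped into (−180°, 180°]: 42.33°.
Δφ = -15.60 − 48.77 = -64.37°.
a = sin²(Δφ/2) + cos φ₁ · cos φ₂ · sin²(Δλ/2) = 0.366475.
c = 2·atan2(√a, √(1−a)) = 1.30046 rad → d = 6371·c ≈ 8285.26 km.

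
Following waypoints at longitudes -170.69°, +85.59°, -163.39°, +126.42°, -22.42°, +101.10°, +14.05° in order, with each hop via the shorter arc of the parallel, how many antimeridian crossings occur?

Leg 1: -170.69° → +85.59°, shortest Δλ = -103.72° (west) — crosses 180°.
Leg 2: +85.59° → -163.39°, shortest Δλ = 111.02° (east) — crosses 180°.
Leg 3: -163.39° → +126.42°, shortest Δλ = -70.19° (west) — crosses 180°.
Leg 4: +126.42° → -22.42°, shortest Δλ = -148.84° (west) — does not cross 180°.
Leg 5: -22.42° → +101.10°, shortest Δλ = 123.52° (east) — does not cross 180°.
Leg 6: +101.10° → +14.05°, shortest Δλ = -87.05° (west) — does not cross 180°.
Total crossings: 3.

3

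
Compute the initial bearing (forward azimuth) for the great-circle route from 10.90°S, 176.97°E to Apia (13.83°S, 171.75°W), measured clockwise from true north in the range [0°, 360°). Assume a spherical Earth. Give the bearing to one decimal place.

106.1°

Δλ = -171.75 − 176.97 = -348.72°; wrapped into (−180°, 180°]: 11.28°.
θ = atan2( sin Δλ · cos φ₂ , cos φ₁ · sin φ₂ − sin φ₁ · cos φ₂ · cos Δλ )
  = atan2(0.18993, -0.05466) = 106.056° → normalised to [0°, 360°): 106.056°.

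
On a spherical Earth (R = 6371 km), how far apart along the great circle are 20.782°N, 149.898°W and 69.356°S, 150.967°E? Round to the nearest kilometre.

11050 km

Δλ = 150.967 − -149.898 = 300.865°; wrapped into (−180°, 180°]: -59.135°.
Δφ = -69.356 − 20.782 = -90.138°.
a = sin²(Δφ/2) + cos φ₁ · cos φ₂ · sin²(Δλ/2) = 0.581464.
c = 2·atan2(√a, √(1−a)) = 1.73445 rad → d = 6371·c ≈ 11050.21 km.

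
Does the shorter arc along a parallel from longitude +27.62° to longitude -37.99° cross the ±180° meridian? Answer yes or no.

Signed shortest Δλ = ((-37.99 − 27.62 + 180) mod 360) − 180 = -65.61°.
Going west by 65.61° from +27.62° reaches -37.99° without touching 180°.

No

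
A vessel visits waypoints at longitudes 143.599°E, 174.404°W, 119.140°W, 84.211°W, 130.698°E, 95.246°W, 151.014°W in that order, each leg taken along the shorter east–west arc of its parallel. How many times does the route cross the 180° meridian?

Leg 1: +143.599° → -174.404°, shortest Δλ = 41.997° (east) — crosses 180°.
Leg 2: -174.404° → -119.140°, shortest Δλ = 55.264° (east) — does not cross 180°.
Leg 3: -119.140° → -84.211°, shortest Δλ = 34.929° (east) — does not cross 180°.
Leg 4: -84.211° → +130.698°, shortest Δλ = -145.091° (west) — crosses 180°.
Leg 5: +130.698° → -95.246°, shortest Δλ = 134.056° (east) — crosses 180°.
Leg 6: -95.246° → -151.014°, shortest Δλ = -55.768° (west) — does not cross 180°.
Total crossings: 3.

3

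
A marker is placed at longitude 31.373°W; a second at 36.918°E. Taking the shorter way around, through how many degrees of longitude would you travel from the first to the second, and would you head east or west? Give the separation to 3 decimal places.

68.291° east

Raw difference: 36.918 − -31.373 = 68.291°.
Normalise into (−180°, 180°]: 68.291° stays 68.291°.
Positive ⇒ the second point lies to the east; separation 68.291°.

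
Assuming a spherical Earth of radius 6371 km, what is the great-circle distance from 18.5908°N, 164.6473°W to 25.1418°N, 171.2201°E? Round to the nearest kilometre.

Δλ = 171.2201 − -164.6473 = 335.8674°; wrapped into (−180°, 180°]: -24.1326°.
Δφ = 25.1418 − 18.5908 = 6.5510°.
a = sin²(Δφ/2) + cos φ₁ · cos φ₂ · sin²(Δλ/2) = 0.040759.
c = 2·atan2(√a, √(1−a)) = 0.40657 rad → d = 6371·c ≈ 2590.28 km.

2590 km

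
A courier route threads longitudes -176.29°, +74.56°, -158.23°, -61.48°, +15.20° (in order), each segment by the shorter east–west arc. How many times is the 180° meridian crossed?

2

Leg 1: -176.29° → +74.56°, shortest Δλ = -109.15° (west) — crosses 180°.
Leg 2: +74.56° → -158.23°, shortest Δλ = 127.21° (east) — crosses 180°.
Leg 3: -158.23° → -61.48°, shortest Δλ = 96.75° (east) — does not cross 180°.
Leg 4: -61.48° → +15.20°, shortest Δλ = 76.68° (east) — does not cross 180°.
Total crossings: 2.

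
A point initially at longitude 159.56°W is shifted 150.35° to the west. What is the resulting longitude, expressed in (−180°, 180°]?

50.09°E

Start at -159.56°; shift −150.35° → -309.91°.
-309.91° lies outside (−180°, 180°]; add 360° → +50.09°.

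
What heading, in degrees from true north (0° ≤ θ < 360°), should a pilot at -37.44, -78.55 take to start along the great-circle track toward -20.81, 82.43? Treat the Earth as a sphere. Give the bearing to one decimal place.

159.6°

Δλ = 82.43 − -78.55 = 160.98°.
θ = atan2( sin Δλ · cos φ₂ , cos φ₁ · sin φ₂ − sin φ₁ · cos φ₂ · cos Δλ )
  = atan2(0.30464, -0.81933) = 159.604° → normalised to [0°, 360°): 159.604°.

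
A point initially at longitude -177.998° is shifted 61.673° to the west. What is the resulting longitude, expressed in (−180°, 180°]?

Start at -177.998°; shift −61.673° → -239.671°.
-239.671° lies outside (−180°, 180°]; add 360° → +120.329°.

+120.329°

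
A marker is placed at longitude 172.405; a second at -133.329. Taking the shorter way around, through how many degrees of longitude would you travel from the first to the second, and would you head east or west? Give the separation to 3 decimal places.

Raw difference: -133.329 − 172.405 = -305.734°.
Normalise into (−180°, 180°]: -305.734° + 360° = 54.266°.
Positive ⇒ the second point lies to the east; separation 54.266°.

54.266° east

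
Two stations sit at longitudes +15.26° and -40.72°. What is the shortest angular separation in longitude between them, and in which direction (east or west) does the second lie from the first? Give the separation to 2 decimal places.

55.98° west

Raw difference: -40.72 − 15.26 = -55.98°.
Normalise into (−180°, 180°]: -55.98° stays -55.98°.
Negative ⇒ the second point lies to the west; separation 55.98°.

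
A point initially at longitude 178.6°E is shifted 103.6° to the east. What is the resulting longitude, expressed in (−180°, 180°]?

77.8°W

Start at +178.6°; shift +103.6° → +282.2°.
+282.2° lies outside (−180°, 180°]; subtract 360° → -77.8°.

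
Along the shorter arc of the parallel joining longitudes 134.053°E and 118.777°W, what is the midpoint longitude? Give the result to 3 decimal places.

172.362°W

Signed shortest Δλ from +134.053° to -118.777° is +107.170°.
Midpoint longitude = +134.053° + (+107.170°)/2 = +134.053° + 53.585° = +187.638°.
Normalise into (−180°, 180°]: -172.362°.
(The naïve average (+134.053 + -118.777)/2 = 7.638° is on the wrong side of the globe.)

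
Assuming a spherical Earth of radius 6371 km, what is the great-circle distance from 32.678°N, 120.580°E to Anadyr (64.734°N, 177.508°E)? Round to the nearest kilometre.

Δλ = 177.508 − 120.580 = 56.928°.
Δφ = 64.734 − 32.678 = 32.056°.
a = sin²(Δφ/2) + cos φ₁ · cos φ₂ · sin²(Δλ/2) = 0.157843.
c = 2·atan2(√a, √(1−a)) = 0.81713 rad → d = 6371·c ≈ 5205.96 km.

5206 km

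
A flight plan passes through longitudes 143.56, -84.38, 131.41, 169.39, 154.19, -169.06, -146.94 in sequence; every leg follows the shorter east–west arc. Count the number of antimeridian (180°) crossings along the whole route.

Leg 1: +143.56° → -84.38°, shortest Δλ = 132.06° (east) — crosses 180°.
Leg 2: -84.38° → +131.41°, shortest Δλ = -144.21° (west) — crosses 180°.
Leg 3: +131.41° → +169.39°, shortest Δλ = 37.98° (east) — does not cross 180°.
Leg 4: +169.39° → +154.19°, shortest Δλ = -15.2° (west) — does not cross 180°.
Leg 5: +154.19° → -169.06°, shortest Δλ = 36.75° (east) — crosses 180°.
Leg 6: -169.06° → -146.94°, shortest Δλ = 22.12° (east) — does not cross 180°.
Total crossings: 3.

3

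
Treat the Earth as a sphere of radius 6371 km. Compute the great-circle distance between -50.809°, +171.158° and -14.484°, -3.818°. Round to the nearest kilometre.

12738 km

Δλ = -3.818 − 171.158 = -174.976°.
Δφ = -14.484 − -50.809 = 36.325°.
a = sin²(Δφ/2) + cos φ₁ · cos φ₂ · sin²(Δλ/2) = 0.707814.
c = 2·atan2(√a, √(1−a)) = 1.99943 rad → d = 6371·c ≈ 12738.36 km.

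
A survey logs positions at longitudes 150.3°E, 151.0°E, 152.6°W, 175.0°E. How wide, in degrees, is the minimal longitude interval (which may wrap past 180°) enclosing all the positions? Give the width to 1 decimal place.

57.1°

Sort the longitudes: -152.6°, +150.3°, +151.0°, +175.0°.
Eastward gaps between consecutive values (wrapping around): 302.9°, 0.7°, 24.0°, 32.4°.
Largest gap = 302.9° ⇒ minimal covering band is its complement: 360° − 302.9° = 57.1°.
Band runs from +150.3° eastward to -152.6°, crossing the antimeridian.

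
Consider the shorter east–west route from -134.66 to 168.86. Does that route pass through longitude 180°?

Yes

Naïve |168.86 − -134.66| = 303.52° > 180°, so the shorter arc goes the other way round — across 180°.
Signed shortest Δλ = ((168.86 − -134.66 + 180) mod 360) − 180 = -56.48°.
Going west by 56.48° from -134.66° passes through 180° before reaching +168.86°.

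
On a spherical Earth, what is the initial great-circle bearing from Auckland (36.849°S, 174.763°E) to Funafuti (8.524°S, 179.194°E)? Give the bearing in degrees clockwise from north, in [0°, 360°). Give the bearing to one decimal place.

Δλ = 179.194 − 174.763 = 4.431°.
θ = atan2( sin Δλ · cos φ₂ , cos φ₁ · sin φ₂ − sin φ₁ · cos φ₂ · cos Δλ )
  = atan2(0.07641, 0.47270) = 9.182° → normalised to [0°, 360°): 9.182°.

9.2°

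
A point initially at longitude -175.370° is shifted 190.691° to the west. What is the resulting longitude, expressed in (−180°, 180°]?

-6.061°

Start at -175.370°; shift −190.691° → -366.061°.
-366.061° lies outside (−180°, 180°]; add 360° → -6.061°.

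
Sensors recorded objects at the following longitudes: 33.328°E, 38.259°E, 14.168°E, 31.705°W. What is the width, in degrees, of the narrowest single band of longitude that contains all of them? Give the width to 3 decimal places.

69.964°

Sort the longitudes: -31.705°, +14.168°, +33.328°, +38.259°.
Eastward gaps between consecutive values (wrapping around): 45.873°, 19.160°, 4.931°, 290.036°.
Largest gap = 290.036° ⇒ minimal covering band is its complement: 360° − 290.036° = 69.964°.
Band runs from -31.705° eastward to +38.259°.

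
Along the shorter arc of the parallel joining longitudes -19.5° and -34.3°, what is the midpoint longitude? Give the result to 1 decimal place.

Signed shortest Δλ from -19.5° to -34.3° is -14.8°.
Midpoint longitude = -19.5° + (-14.8°)/2 = -19.5° − 7.4° = -26.9°.

-26.9°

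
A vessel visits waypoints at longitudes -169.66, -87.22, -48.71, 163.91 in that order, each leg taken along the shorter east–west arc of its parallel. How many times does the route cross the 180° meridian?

1

Leg 1: -169.66° → -87.22°, shortest Δλ = 82.44° (east) — does not cross 180°.
Leg 2: -87.22° → -48.71°, shortest Δλ = 38.51° (east) — does not cross 180°.
Leg 3: -48.71° → +163.91°, shortest Δλ = -147.38° (west) — crosses 180°.
Total crossings: 1.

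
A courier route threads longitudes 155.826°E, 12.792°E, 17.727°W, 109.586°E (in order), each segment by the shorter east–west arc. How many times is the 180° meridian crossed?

Leg 1: +155.826° → +12.792°, shortest Δλ = -143.034° (west) — does not cross 180°.
Leg 2: +12.792° → -17.727°, shortest Δλ = -30.519° (west) — does not cross 180°.
Leg 3: -17.727° → +109.586°, shortest Δλ = 127.313° (east) — does not cross 180°.
Total crossings: 0.

0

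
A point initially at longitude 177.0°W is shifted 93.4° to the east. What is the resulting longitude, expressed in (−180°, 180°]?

Start at -177.0°; shift +93.4° → -83.6°.
-83.6° already lies in (−180°, 180°].

83.6°W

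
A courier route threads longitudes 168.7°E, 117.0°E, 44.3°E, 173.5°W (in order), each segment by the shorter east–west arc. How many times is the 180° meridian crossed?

Leg 1: +168.7° → +117.0°, shortest Δλ = -51.7° (west) — does not cross 180°.
Leg 2: +117.0° → +44.3°, shortest Δλ = -72.7° (west) — does not cross 180°.
Leg 3: +44.3° → -173.5°, shortest Δλ = 142.2° (east) — crosses 180°.
Total crossings: 1.

1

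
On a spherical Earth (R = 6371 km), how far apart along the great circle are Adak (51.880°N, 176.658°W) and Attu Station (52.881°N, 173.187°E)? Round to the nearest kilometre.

698 km

Δλ = 173.187 − -176.658 = 349.845°; wrapped into (−180°, 180°]: -10.155°.
Δφ = 52.881 − 51.880 = 1.001°.
a = sin²(Δφ/2) + cos φ₁ · cos φ₂ · sin²(Δλ/2) = 0.002994.
c = 2·atan2(√a, √(1−a)) = 0.10949 rad → d = 6371·c ≈ 697.59 km.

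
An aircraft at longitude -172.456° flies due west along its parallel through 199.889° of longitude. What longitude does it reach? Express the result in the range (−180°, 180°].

Start at -172.456°; shift −199.889° → -372.345°.
-372.345° lies outside (−180°, 180°]; add 360° → -12.345°.

-12.345°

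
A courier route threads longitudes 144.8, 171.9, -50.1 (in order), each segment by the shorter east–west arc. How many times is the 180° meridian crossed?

1

Leg 1: +144.8° → +171.9°, shortest Δλ = 27.1° (east) — does not cross 180°.
Leg 2: +171.9° → -50.1°, shortest Δλ = 138.0° (east) — crosses 180°.
Total crossings: 1.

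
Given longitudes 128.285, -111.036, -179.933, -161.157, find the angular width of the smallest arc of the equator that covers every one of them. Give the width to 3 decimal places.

Sort the longitudes: -179.933°, -161.157°, -111.036°, +128.285°.
Eastward gaps between consecutive values (wrapping around): 18.776°, 50.121°, 239.321°, 51.782°.
Largest gap = 239.321° ⇒ minimal covering band is its complement: 360° − 239.321° = 120.679°.
Band runs from +128.285° eastward to -111.036°, crossing the antimeridian.

120.679°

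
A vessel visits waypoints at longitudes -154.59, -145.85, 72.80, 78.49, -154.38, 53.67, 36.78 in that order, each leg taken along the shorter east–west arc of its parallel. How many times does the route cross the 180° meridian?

Leg 1: -154.59° → -145.85°, shortest Δλ = 8.74° (east) — does not cross 180°.
Leg 2: -145.85° → +72.80°, shortest Δλ = -141.35° (west) — crosses 180°.
Leg 3: +72.80° → +78.49°, shortest Δλ = 5.69° (east) — does not cross 180°.
Leg 4: +78.49° → -154.38°, shortest Δλ = 127.13° (east) — crosses 180°.
Leg 5: -154.38° → +53.67°, shortest Δλ = -151.95° (west) — crosses 180°.
Leg 6: +53.67° → +36.78°, shortest Δλ = -16.89° (west) — does not cross 180°.
Total crossings: 3.

3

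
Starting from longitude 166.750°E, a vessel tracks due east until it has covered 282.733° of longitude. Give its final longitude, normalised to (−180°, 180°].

Start at +166.750°; shift +282.733° → +449.483°.
+449.483° lies outside (−180°, 180°]; subtract 360° → +89.483°.

89.483°E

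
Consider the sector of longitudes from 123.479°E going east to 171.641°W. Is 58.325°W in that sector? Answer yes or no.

Band width going east from +123.479° to -171.641°: ((-171.641 − 123.479) mod 360) = 64.880°.
Offset of -58.325° east of the west edge: ((-58.325 − 123.479) mod 360) = 178.196°.
178.196° > 64.880° ⇒ outside.

No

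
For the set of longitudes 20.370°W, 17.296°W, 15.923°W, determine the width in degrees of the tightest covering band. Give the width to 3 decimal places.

4.447°

Sort the longitudes: -20.370°, -17.296°, -15.923°.
Eastward gaps between consecutive values (wrapping around): 3.074°, 1.373°, 355.553°.
Largest gap = 355.553° ⇒ minimal covering band is its complement: 360° − 355.553° = 4.447°.
Band runs from -20.370° eastward to -15.923°.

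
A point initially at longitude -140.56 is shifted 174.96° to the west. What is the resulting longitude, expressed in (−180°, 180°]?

+44.48°

Start at -140.56°; shift −174.96° → -315.52°.
-315.52° lies outside (−180°, 180°]; add 360° → +44.48°.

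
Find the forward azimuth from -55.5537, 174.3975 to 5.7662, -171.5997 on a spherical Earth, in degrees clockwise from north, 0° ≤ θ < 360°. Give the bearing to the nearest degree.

16°

Δλ = -171.5997 − 174.3975 = -345.9972°; wrapped into (−180°, 180°]: 14.0028°.
θ = atan2( sin Δλ · cos φ₂ , cos φ₁ · sin φ₂ − sin φ₁ · cos φ₂ · cos Δλ )
  = atan2(0.24074, 0.85293) = 15.762° → normalised to [0°, 360°): 15.762°.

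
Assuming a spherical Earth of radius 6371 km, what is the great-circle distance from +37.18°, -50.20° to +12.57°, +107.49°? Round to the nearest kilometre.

14012 km

Δλ = 107.49 − -50.20 = 157.69°.
Δφ = 12.57 − 37.18 = -24.61°.
a = sin²(Δφ/2) + cos φ₁ · cos φ₂ · sin²(Δλ/2) = 0.793956.
c = 2·atan2(√a, √(1−a)) = 2.19927 rad → d = 6371·c ≈ 14011.56 km.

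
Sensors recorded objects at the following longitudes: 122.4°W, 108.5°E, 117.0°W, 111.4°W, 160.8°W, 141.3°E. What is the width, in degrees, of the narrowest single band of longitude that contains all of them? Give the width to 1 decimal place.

Sort the longitudes: -160.8°, -122.4°, -117.0°, -111.4°, +108.5°, +141.3°.
Eastward gaps between consecutive values (wrapping around): 38.4°, 5.4°, 5.6°, 219.9°, 32.8°, 57.9°.
Largest gap = 219.9° ⇒ minimal covering band is its complement: 360° − 219.9° = 140.1°.
Band runs from +108.5° eastward to -111.4°, crossing the antimeridian.

140.1°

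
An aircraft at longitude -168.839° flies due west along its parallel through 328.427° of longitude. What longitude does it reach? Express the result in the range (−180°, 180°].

-137.266°

Start at -168.839°; shift −328.427° → -497.266°.
-497.266° lies outside (−180°, 180°]; add 360° → -137.266°.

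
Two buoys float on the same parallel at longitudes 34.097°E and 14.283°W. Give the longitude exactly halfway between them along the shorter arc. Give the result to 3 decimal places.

9.907°E

Signed shortest Δλ from +34.097° to -14.283° is -48.380°.
Midpoint longitude = +34.097° + (-48.380°)/2 = +34.097° − 24.190° = +9.907°.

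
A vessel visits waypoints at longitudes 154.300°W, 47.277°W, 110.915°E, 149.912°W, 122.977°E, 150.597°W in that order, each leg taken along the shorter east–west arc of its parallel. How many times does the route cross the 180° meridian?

Leg 1: -154.300° → -47.277°, shortest Δλ = 107.023° (east) — does not cross 180°.
Leg 2: -47.277° → +110.915°, shortest Δλ = 158.192° (east) — does not cross 180°.
Leg 3: +110.915° → -149.912°, shortest Δλ = 99.173° (east) — crosses 180°.
Leg 4: -149.912° → +122.977°, shortest Δλ = -87.111° (west) — crosses 180°.
Leg 5: +122.977° → -150.597°, shortest Δλ = 86.426° (east) — crosses 180°.
Total crossings: 3.

3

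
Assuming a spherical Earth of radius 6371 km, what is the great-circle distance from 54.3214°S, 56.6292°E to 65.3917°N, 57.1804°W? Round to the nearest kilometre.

Δλ = -57.1804 − 56.6292 = -113.8096°.
Δφ = 65.3917 − -54.3214 = 119.7131°.
a = sin²(Δφ/2) + cos φ₁ · cos φ₂ · sin²(Δλ/2) = 0.918285.
c = 2·atan2(√a, √(1−a)) = 2.56179 rad → d = 6371·c ≈ 16321.16 km.

16321 km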